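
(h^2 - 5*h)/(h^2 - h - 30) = h*(5 - h)/(-h^2 + h + 30)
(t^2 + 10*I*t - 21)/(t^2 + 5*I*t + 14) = (t + 3*I)/(t - 2*I)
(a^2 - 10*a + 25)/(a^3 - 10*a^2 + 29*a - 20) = (a - 5)/(a^2 - 5*a + 4)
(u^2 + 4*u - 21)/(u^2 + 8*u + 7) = (u - 3)/(u + 1)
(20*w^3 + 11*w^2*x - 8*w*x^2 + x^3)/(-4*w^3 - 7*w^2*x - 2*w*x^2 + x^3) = (-5*w + x)/(w + x)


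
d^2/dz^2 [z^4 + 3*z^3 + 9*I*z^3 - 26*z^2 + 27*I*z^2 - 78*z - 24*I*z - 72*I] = 12*z^2 + z*(18 + 54*I) - 52 + 54*I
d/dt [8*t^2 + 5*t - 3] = 16*t + 5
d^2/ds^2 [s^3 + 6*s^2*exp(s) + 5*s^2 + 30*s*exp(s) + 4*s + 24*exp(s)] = 6*s^2*exp(s) + 54*s*exp(s) + 6*s + 96*exp(s) + 10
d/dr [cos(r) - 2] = -sin(r)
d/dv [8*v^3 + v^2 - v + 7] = 24*v^2 + 2*v - 1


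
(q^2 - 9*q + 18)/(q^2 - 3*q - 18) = (q - 3)/(q + 3)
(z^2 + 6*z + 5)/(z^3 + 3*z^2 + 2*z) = (z + 5)/(z*(z + 2))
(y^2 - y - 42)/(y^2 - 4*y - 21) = (y + 6)/(y + 3)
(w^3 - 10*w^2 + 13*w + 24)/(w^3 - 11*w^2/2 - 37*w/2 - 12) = 2*(w - 3)/(2*w + 3)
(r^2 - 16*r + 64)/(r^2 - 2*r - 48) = (r - 8)/(r + 6)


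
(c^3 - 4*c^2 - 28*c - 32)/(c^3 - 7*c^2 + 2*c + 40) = (c^2 - 6*c - 16)/(c^2 - 9*c + 20)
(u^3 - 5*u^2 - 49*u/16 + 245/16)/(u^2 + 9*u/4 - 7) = (4*u^2 - 13*u - 35)/(4*(u + 4))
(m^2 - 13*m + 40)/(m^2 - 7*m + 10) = (m - 8)/(m - 2)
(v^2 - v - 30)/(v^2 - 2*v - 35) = (v - 6)/(v - 7)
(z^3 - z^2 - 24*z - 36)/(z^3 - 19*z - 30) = (z - 6)/(z - 5)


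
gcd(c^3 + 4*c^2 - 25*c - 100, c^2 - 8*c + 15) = c - 5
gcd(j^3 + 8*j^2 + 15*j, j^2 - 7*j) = j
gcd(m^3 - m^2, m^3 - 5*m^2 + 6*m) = m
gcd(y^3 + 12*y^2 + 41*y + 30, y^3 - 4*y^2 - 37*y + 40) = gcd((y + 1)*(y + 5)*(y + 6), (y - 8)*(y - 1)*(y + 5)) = y + 5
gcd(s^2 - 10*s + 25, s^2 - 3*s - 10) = s - 5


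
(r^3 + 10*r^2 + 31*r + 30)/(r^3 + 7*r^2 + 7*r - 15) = (r + 2)/(r - 1)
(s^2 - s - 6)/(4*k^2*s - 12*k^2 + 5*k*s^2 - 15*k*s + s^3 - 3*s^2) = (s + 2)/(4*k^2 + 5*k*s + s^2)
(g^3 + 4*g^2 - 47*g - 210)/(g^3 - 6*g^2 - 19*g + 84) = (g^2 + 11*g + 30)/(g^2 + g - 12)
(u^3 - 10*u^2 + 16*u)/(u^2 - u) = (u^2 - 10*u + 16)/(u - 1)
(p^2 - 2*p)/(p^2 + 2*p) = (p - 2)/(p + 2)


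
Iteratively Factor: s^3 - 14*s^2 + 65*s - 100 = (s - 5)*(s^2 - 9*s + 20) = (s - 5)^2*(s - 4)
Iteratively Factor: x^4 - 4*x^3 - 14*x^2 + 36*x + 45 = (x + 1)*(x^3 - 5*x^2 - 9*x + 45) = (x - 5)*(x + 1)*(x^2 - 9) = (x - 5)*(x + 1)*(x + 3)*(x - 3)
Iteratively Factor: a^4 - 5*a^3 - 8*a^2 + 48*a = (a + 3)*(a^3 - 8*a^2 + 16*a) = a*(a + 3)*(a^2 - 8*a + 16) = a*(a - 4)*(a + 3)*(a - 4)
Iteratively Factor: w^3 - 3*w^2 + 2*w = (w)*(w^2 - 3*w + 2) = w*(w - 1)*(w - 2)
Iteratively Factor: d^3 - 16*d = (d + 4)*(d^2 - 4*d) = (d - 4)*(d + 4)*(d)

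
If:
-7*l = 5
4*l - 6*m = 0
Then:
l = -5/7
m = -10/21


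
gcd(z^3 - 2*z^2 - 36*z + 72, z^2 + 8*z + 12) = z + 6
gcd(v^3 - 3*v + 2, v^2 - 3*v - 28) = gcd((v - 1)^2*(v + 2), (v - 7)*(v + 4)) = 1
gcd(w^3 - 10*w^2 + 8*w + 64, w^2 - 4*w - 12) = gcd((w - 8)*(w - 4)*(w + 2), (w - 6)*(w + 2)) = w + 2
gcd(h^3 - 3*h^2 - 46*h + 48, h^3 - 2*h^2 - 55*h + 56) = h^2 - 9*h + 8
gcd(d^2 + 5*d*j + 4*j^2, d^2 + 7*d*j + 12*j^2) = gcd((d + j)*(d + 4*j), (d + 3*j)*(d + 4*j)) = d + 4*j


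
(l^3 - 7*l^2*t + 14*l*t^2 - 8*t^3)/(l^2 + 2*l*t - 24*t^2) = (l^2 - 3*l*t + 2*t^2)/(l + 6*t)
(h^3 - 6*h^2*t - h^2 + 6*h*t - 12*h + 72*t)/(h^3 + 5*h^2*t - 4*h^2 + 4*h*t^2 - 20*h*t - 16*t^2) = (h^2 - 6*h*t + 3*h - 18*t)/(h^2 + 5*h*t + 4*t^2)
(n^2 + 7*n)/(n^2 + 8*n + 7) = n/(n + 1)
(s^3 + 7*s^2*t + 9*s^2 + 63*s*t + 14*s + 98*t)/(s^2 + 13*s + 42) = (s^2 + 7*s*t + 2*s + 14*t)/(s + 6)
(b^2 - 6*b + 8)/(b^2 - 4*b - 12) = (-b^2 + 6*b - 8)/(-b^2 + 4*b + 12)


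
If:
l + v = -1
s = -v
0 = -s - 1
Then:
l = -2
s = -1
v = 1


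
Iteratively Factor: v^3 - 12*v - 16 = (v - 4)*(v^2 + 4*v + 4) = (v - 4)*(v + 2)*(v + 2)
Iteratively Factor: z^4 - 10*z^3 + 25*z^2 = (z - 5)*(z^3 - 5*z^2) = z*(z - 5)*(z^2 - 5*z) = z^2*(z - 5)*(z - 5)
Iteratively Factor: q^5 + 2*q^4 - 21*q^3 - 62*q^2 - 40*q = (q + 4)*(q^4 - 2*q^3 - 13*q^2 - 10*q) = (q - 5)*(q + 4)*(q^3 + 3*q^2 + 2*q) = (q - 5)*(q + 2)*(q + 4)*(q^2 + q) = (q - 5)*(q + 1)*(q + 2)*(q + 4)*(q)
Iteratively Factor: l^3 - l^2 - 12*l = (l + 3)*(l^2 - 4*l) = l*(l + 3)*(l - 4)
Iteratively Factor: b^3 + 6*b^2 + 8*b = (b + 4)*(b^2 + 2*b) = (b + 2)*(b + 4)*(b)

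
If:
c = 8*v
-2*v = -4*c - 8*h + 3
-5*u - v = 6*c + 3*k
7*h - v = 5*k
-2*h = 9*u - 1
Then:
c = -2468/6627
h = 1214/2209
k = 10321/13254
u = -73/6627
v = -617/13254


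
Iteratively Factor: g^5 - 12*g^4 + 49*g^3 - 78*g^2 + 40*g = (g - 2)*(g^4 - 10*g^3 + 29*g^2 - 20*g) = (g - 5)*(g - 2)*(g^3 - 5*g^2 + 4*g) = (g - 5)*(g - 4)*(g - 2)*(g^2 - g) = g*(g - 5)*(g - 4)*(g - 2)*(g - 1)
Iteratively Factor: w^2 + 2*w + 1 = (w + 1)*(w + 1)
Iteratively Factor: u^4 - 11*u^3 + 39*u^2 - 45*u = (u - 3)*(u^3 - 8*u^2 + 15*u) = u*(u - 3)*(u^2 - 8*u + 15) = u*(u - 3)^2*(u - 5)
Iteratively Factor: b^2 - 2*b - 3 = (b + 1)*(b - 3)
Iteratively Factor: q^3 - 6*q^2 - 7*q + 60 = (q - 4)*(q^2 - 2*q - 15) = (q - 5)*(q - 4)*(q + 3)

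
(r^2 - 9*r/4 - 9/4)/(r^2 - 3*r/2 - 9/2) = (4*r + 3)/(2*(2*r + 3))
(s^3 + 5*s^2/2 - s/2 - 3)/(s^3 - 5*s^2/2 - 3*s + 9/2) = (s + 2)/(s - 3)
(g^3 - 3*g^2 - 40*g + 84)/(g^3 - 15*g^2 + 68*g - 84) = (g + 6)/(g - 6)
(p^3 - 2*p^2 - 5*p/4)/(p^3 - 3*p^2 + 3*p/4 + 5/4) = p/(p - 1)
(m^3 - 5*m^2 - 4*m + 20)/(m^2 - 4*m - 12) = (m^2 - 7*m + 10)/(m - 6)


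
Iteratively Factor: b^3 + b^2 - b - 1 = (b + 1)*(b^2 - 1) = (b - 1)*(b + 1)*(b + 1)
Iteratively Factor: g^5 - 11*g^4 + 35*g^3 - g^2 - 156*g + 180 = (g - 3)*(g^4 - 8*g^3 + 11*g^2 + 32*g - 60) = (g - 5)*(g - 3)*(g^3 - 3*g^2 - 4*g + 12) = (g - 5)*(g - 3)*(g - 2)*(g^2 - g - 6) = (g - 5)*(g - 3)^2*(g - 2)*(g + 2)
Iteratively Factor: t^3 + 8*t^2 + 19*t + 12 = (t + 1)*(t^2 + 7*t + 12) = (t + 1)*(t + 4)*(t + 3)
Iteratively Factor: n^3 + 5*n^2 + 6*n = (n)*(n^2 + 5*n + 6) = n*(n + 3)*(n + 2)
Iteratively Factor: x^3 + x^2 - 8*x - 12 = (x - 3)*(x^2 + 4*x + 4) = (x - 3)*(x + 2)*(x + 2)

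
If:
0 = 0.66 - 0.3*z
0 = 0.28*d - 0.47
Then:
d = 1.68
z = 2.20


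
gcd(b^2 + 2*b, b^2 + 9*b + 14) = b + 2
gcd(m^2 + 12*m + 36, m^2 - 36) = m + 6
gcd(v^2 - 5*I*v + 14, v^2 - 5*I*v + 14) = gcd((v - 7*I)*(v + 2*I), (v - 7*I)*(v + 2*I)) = v^2 - 5*I*v + 14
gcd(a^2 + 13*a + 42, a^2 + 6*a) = a + 6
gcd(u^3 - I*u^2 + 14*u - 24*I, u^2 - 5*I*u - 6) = u^2 - 5*I*u - 6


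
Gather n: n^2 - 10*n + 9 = n^2 - 10*n + 9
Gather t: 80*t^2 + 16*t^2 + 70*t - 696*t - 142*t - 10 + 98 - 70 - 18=96*t^2 - 768*t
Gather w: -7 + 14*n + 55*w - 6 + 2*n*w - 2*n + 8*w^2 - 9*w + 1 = 12*n + 8*w^2 + w*(2*n + 46) - 12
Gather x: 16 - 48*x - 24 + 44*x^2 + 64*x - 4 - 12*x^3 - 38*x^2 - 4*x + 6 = -12*x^3 + 6*x^2 + 12*x - 6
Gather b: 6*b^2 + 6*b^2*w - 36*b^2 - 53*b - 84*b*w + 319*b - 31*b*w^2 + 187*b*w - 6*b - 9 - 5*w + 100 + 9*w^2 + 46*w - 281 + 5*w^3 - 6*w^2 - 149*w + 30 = b^2*(6*w - 30) + b*(-31*w^2 + 103*w + 260) + 5*w^3 + 3*w^2 - 108*w - 160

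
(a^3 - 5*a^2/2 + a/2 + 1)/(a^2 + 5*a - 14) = (2*a^2 - a - 1)/(2*(a + 7))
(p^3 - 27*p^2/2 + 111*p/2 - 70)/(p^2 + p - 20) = (2*p^2 - 19*p + 35)/(2*(p + 5))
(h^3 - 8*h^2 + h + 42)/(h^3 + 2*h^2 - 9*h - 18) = (h - 7)/(h + 3)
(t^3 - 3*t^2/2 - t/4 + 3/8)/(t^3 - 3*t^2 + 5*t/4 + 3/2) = (t - 1/2)/(t - 2)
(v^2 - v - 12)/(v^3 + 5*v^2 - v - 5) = (v^2 - v - 12)/(v^3 + 5*v^2 - v - 5)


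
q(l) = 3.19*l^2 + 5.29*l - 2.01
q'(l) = 6.38*l + 5.29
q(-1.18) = -3.81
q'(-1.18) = -2.24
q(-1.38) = -3.24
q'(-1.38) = -3.51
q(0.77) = 3.95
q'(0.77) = 10.20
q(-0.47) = -3.79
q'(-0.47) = 2.29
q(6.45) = 164.82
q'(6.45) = 46.44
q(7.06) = 194.34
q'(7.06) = 50.33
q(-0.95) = -4.16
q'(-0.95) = -0.77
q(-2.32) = 2.89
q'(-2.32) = -9.51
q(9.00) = 303.99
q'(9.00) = 62.71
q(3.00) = 42.57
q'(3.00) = 24.43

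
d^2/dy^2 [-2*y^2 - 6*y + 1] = -4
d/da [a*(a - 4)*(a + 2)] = 3*a^2 - 4*a - 8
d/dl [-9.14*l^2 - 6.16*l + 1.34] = -18.28*l - 6.16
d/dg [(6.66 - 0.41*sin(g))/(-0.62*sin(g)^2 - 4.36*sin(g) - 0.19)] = (-0.2542*sin(g)^2 + 8.2584*sin(g) + 29.1155)*cos(g)/(0.3844*sin(g)^4 + 5.4064*sin(g)^3 + 19.2452*sin(g)^2 + 1.6568*sin(g) + 0.0361)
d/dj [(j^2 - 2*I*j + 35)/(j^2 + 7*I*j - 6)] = (9*I*j^2 - 82*j - 233*I)/(j^4 + 14*I*j^3 - 61*j^2 - 84*I*j + 36)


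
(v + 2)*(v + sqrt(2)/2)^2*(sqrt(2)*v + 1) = sqrt(2)*v^4 + 2*sqrt(2)*v^3 + 3*v^3 + 3*sqrt(2)*v^2/2 + 6*v^2 + v/2 + 3*sqrt(2)*v + 1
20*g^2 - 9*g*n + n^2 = (-5*g + n)*(-4*g + n)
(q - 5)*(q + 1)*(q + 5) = q^3 + q^2 - 25*q - 25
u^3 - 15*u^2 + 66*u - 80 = (u - 8)*(u - 5)*(u - 2)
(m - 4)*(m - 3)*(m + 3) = m^3 - 4*m^2 - 9*m + 36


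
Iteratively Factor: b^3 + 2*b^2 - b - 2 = (b + 2)*(b^2 - 1) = (b - 1)*(b + 2)*(b + 1)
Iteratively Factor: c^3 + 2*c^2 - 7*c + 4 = (c + 4)*(c^2 - 2*c + 1) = (c - 1)*(c + 4)*(c - 1)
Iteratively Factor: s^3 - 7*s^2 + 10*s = (s)*(s^2 - 7*s + 10) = s*(s - 5)*(s - 2)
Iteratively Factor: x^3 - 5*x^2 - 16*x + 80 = (x - 4)*(x^2 - x - 20) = (x - 5)*(x - 4)*(x + 4)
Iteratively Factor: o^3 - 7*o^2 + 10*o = (o)*(o^2 - 7*o + 10) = o*(o - 5)*(o - 2)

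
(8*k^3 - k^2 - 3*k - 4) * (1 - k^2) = -8*k^5 + k^4 + 11*k^3 + 3*k^2 - 3*k - 4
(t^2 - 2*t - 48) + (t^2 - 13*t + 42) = 2*t^2 - 15*t - 6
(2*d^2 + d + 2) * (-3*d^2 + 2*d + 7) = -6*d^4 + d^3 + 10*d^2 + 11*d + 14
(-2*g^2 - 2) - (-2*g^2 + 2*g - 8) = 6 - 2*g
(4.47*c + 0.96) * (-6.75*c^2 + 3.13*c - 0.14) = -30.1725*c^3 + 7.5111*c^2 + 2.379*c - 0.1344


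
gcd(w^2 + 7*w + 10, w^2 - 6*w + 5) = 1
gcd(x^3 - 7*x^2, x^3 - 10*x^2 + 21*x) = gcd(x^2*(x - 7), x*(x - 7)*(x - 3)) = x^2 - 7*x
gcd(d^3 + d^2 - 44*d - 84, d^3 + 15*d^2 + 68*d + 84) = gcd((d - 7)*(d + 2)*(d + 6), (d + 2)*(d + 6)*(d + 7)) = d^2 + 8*d + 12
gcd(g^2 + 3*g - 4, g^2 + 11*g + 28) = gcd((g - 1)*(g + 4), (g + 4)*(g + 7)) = g + 4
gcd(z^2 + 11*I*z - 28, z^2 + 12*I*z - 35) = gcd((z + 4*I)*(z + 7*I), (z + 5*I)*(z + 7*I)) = z + 7*I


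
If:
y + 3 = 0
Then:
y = -3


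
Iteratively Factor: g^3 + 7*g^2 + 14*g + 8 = (g + 4)*(g^2 + 3*g + 2) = (g + 1)*(g + 4)*(g + 2)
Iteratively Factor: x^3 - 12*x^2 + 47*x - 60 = (x - 3)*(x^2 - 9*x + 20) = (x - 5)*(x - 3)*(x - 4)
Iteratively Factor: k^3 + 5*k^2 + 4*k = (k)*(k^2 + 5*k + 4) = k*(k + 1)*(k + 4)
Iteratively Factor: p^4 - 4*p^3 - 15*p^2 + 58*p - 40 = (p - 1)*(p^3 - 3*p^2 - 18*p + 40) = (p - 5)*(p - 1)*(p^2 + 2*p - 8) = (p - 5)*(p - 2)*(p - 1)*(p + 4)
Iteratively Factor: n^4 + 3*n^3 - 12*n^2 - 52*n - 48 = (n - 4)*(n^3 + 7*n^2 + 16*n + 12) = (n - 4)*(n + 2)*(n^2 + 5*n + 6) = (n - 4)*(n + 2)^2*(n + 3)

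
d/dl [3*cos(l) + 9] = -3*sin(l)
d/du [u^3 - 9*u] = 3*u^2 - 9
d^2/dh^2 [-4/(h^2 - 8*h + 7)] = 8*(h^2 - 8*h - 4*(h - 4)^2 + 7)/(h^2 - 8*h + 7)^3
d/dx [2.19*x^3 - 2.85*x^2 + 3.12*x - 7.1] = 6.57*x^2 - 5.7*x + 3.12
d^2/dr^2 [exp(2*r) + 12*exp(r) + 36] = 4*(exp(r) + 3)*exp(r)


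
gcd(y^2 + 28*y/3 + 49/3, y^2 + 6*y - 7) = y + 7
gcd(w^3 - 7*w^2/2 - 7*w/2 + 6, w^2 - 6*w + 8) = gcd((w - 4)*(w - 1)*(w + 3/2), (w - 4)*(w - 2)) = w - 4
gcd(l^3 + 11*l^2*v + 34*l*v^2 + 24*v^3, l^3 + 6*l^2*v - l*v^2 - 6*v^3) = l^2 + 7*l*v + 6*v^2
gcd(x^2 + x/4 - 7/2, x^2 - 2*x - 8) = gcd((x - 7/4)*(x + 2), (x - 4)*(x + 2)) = x + 2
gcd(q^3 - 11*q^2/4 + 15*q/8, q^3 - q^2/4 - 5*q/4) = q^2 - 5*q/4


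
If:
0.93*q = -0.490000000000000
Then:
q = -0.53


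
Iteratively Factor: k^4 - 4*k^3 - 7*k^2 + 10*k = (k)*(k^3 - 4*k^2 - 7*k + 10) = k*(k + 2)*(k^2 - 6*k + 5) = k*(k - 5)*(k + 2)*(k - 1)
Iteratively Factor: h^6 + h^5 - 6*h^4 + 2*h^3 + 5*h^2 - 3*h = (h + 1)*(h^5 - 6*h^3 + 8*h^2 - 3*h) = h*(h + 1)*(h^4 - 6*h^2 + 8*h - 3) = h*(h - 1)*(h + 1)*(h^3 + h^2 - 5*h + 3) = h*(h - 1)^2*(h + 1)*(h^2 + 2*h - 3) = h*(h - 1)^3*(h + 1)*(h + 3)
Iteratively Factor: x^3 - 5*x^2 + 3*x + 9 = (x - 3)*(x^2 - 2*x - 3) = (x - 3)*(x + 1)*(x - 3)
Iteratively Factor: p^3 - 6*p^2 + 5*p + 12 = (p + 1)*(p^2 - 7*p + 12) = (p - 4)*(p + 1)*(p - 3)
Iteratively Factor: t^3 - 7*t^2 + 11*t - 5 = (t - 1)*(t^2 - 6*t + 5) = (t - 5)*(t - 1)*(t - 1)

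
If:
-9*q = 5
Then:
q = -5/9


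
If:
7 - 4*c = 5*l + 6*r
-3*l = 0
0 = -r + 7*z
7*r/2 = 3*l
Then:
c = 7/4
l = 0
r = 0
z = 0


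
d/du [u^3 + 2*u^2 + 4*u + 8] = 3*u^2 + 4*u + 4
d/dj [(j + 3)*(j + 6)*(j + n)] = 3*j^2 + 2*j*n + 18*j + 9*n + 18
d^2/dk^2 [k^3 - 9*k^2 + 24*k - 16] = 6*k - 18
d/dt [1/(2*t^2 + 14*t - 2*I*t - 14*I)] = (-2*t - 7 + I)/(2*(t^2 + 7*t - I*t - 7*I)^2)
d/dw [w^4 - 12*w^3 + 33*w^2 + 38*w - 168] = 4*w^3 - 36*w^2 + 66*w + 38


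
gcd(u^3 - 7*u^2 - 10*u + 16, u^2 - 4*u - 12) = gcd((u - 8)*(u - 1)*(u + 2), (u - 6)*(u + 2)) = u + 2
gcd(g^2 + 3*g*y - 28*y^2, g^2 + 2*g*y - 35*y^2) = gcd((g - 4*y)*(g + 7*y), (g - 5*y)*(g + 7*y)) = g + 7*y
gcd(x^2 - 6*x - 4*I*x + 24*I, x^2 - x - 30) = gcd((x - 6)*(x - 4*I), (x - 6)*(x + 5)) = x - 6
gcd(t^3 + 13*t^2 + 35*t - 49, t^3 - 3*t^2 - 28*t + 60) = 1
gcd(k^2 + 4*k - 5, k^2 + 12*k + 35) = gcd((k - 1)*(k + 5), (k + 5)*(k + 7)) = k + 5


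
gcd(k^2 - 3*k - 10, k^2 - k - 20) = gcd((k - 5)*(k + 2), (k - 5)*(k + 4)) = k - 5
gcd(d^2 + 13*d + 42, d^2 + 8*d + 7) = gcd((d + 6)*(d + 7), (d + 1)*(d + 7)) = d + 7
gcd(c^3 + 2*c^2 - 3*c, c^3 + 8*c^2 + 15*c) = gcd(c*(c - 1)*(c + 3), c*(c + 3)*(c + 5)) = c^2 + 3*c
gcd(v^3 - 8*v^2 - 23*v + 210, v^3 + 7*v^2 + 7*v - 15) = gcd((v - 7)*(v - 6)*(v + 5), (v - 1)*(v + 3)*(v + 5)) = v + 5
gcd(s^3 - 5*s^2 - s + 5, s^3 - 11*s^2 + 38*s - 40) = s - 5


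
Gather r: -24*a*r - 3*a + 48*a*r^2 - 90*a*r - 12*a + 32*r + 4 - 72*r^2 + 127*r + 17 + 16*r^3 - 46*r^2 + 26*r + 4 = -15*a + 16*r^3 + r^2*(48*a - 118) + r*(185 - 114*a) + 25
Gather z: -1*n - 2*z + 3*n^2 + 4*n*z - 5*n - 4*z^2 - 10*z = 3*n^2 - 6*n - 4*z^2 + z*(4*n - 12)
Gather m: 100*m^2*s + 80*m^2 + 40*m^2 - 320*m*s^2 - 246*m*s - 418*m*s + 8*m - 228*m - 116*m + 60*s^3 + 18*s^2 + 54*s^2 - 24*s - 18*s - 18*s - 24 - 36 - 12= m^2*(100*s + 120) + m*(-320*s^2 - 664*s - 336) + 60*s^3 + 72*s^2 - 60*s - 72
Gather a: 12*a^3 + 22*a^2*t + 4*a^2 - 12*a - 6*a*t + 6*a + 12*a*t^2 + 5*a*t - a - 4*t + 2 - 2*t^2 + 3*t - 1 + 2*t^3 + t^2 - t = 12*a^3 + a^2*(22*t + 4) + a*(12*t^2 - t - 7) + 2*t^3 - t^2 - 2*t + 1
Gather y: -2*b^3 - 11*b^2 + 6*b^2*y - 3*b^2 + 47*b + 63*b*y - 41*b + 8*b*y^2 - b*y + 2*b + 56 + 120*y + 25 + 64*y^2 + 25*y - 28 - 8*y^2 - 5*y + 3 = -2*b^3 - 14*b^2 + 8*b + y^2*(8*b + 56) + y*(6*b^2 + 62*b + 140) + 56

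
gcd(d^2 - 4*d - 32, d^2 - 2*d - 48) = d - 8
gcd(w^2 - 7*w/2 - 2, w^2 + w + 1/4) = w + 1/2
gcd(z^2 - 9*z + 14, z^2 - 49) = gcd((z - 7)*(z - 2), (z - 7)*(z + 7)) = z - 7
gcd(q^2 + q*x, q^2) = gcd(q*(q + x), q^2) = q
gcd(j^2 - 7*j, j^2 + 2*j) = j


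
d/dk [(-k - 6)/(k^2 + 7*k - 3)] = (-k^2 - 7*k + (k + 6)*(2*k + 7) + 3)/(k^2 + 7*k - 3)^2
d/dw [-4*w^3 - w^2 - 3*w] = -12*w^2 - 2*w - 3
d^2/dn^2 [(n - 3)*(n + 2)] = 2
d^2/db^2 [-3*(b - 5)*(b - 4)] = -6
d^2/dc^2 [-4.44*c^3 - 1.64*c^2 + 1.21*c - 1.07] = -26.64*c - 3.28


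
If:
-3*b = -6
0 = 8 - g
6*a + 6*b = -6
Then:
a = -3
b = 2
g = 8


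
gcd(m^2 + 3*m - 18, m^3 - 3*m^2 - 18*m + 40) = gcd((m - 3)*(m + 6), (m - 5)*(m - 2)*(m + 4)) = 1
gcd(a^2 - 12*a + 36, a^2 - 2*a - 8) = 1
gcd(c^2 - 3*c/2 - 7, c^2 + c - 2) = c + 2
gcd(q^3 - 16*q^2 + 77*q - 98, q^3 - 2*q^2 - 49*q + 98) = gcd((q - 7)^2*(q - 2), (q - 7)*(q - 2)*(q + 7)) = q^2 - 9*q + 14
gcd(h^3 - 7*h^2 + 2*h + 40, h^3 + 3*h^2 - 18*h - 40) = h^2 - 2*h - 8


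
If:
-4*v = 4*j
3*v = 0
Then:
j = 0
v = 0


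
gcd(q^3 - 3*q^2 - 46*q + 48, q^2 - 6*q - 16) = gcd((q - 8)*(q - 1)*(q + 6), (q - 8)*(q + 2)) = q - 8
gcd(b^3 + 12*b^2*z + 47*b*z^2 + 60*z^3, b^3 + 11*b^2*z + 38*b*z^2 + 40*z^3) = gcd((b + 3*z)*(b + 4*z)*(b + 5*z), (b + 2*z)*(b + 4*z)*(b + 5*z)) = b^2 + 9*b*z + 20*z^2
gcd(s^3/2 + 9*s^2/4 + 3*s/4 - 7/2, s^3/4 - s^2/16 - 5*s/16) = 1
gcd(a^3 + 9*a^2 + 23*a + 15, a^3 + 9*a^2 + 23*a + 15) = a^3 + 9*a^2 + 23*a + 15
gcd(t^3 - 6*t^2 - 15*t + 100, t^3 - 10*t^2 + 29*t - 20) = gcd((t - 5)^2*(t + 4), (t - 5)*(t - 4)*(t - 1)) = t - 5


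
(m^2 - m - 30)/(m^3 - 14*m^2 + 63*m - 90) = (m + 5)/(m^2 - 8*m + 15)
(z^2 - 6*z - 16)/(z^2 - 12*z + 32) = (z + 2)/(z - 4)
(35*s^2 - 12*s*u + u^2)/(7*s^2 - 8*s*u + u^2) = (5*s - u)/(s - u)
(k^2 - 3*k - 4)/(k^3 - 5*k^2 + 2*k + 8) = 1/(k - 2)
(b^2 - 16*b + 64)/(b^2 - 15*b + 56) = (b - 8)/(b - 7)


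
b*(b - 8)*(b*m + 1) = b^3*m - 8*b^2*m + b^2 - 8*b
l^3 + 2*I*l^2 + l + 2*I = (l - I)*(l + I)*(l + 2*I)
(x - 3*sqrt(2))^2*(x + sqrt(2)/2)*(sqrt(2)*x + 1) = sqrt(2)*x^4 - 10*x^3 + 13*sqrt(2)*x^2/2 + 30*x + 9*sqrt(2)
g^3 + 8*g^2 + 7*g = g*(g + 1)*(g + 7)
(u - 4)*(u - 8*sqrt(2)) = u^2 - 8*sqrt(2)*u - 4*u + 32*sqrt(2)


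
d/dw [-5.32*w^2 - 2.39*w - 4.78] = -10.64*w - 2.39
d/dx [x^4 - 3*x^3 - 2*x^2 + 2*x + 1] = 4*x^3 - 9*x^2 - 4*x + 2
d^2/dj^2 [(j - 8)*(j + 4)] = 2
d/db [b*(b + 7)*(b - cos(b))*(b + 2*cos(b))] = -b*(b + 7)*(b - cos(b))*(2*sin(b) - 1) + b*(b + 7)*(b + 2*cos(b))*(sin(b) + 1) + b*(b - cos(b))*(b + 2*cos(b)) + (b + 7)*(b - cos(b))*(b + 2*cos(b))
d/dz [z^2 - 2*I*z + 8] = 2*z - 2*I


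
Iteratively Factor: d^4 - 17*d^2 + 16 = (d + 1)*(d^3 - d^2 - 16*d + 16) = (d - 4)*(d + 1)*(d^2 + 3*d - 4) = (d - 4)*(d - 1)*(d + 1)*(d + 4)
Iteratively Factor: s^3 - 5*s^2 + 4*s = (s - 1)*(s^2 - 4*s) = (s - 4)*(s - 1)*(s)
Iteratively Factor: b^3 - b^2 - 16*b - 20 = (b + 2)*(b^2 - 3*b - 10) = (b + 2)^2*(b - 5)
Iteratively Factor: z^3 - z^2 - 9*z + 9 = (z + 3)*(z^2 - 4*z + 3) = (z - 1)*(z + 3)*(z - 3)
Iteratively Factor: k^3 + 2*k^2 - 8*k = (k - 2)*(k^2 + 4*k) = k*(k - 2)*(k + 4)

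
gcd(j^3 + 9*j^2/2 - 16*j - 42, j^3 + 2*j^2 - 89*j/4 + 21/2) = j^2 + 5*j/2 - 21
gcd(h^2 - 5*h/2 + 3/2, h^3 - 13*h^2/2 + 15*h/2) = h - 3/2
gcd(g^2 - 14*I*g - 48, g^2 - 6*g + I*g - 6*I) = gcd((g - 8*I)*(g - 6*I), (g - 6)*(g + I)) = 1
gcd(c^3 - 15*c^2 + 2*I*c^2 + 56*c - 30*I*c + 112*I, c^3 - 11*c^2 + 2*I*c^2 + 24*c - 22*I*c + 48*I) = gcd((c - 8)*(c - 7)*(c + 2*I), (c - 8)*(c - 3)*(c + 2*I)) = c^2 + c*(-8 + 2*I) - 16*I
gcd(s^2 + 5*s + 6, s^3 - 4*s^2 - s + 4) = 1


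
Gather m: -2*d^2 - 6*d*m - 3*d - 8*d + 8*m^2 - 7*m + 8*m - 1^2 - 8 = -2*d^2 - 11*d + 8*m^2 + m*(1 - 6*d) - 9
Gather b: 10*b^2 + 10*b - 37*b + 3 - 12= 10*b^2 - 27*b - 9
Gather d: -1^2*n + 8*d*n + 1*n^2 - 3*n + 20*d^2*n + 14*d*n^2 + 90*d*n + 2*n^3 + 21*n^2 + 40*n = 20*d^2*n + d*(14*n^2 + 98*n) + 2*n^3 + 22*n^2 + 36*n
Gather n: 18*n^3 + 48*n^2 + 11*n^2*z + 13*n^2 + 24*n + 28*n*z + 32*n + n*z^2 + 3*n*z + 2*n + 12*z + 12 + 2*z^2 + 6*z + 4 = 18*n^3 + n^2*(11*z + 61) + n*(z^2 + 31*z + 58) + 2*z^2 + 18*z + 16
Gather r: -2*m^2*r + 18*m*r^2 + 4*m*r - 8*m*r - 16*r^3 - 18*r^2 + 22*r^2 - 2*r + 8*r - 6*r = -16*r^3 + r^2*(18*m + 4) + r*(-2*m^2 - 4*m)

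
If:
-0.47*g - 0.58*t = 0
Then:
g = -1.23404255319149*t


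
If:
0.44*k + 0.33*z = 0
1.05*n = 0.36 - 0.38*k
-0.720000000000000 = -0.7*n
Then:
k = -1.89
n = 1.03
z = 2.53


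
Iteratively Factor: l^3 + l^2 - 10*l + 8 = (l - 2)*(l^2 + 3*l - 4) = (l - 2)*(l + 4)*(l - 1)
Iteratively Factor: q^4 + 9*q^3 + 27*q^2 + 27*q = (q)*(q^3 + 9*q^2 + 27*q + 27) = q*(q + 3)*(q^2 + 6*q + 9) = q*(q + 3)^2*(q + 3)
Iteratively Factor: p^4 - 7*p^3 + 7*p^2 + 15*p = (p + 1)*(p^3 - 8*p^2 + 15*p) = p*(p + 1)*(p^2 - 8*p + 15) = p*(p - 3)*(p + 1)*(p - 5)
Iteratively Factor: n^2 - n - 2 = (n - 2)*(n + 1)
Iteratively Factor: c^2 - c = (c)*(c - 1)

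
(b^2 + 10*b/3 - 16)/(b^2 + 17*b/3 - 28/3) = (3*b^2 + 10*b - 48)/(3*b^2 + 17*b - 28)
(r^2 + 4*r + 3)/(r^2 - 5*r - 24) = (r + 1)/(r - 8)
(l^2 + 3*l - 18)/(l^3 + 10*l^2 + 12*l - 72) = (l - 3)/(l^2 + 4*l - 12)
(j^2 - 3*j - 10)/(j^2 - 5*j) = (j + 2)/j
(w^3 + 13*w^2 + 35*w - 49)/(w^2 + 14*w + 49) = w - 1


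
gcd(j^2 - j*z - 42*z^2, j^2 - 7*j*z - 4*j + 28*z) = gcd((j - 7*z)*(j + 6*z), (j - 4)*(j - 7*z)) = -j + 7*z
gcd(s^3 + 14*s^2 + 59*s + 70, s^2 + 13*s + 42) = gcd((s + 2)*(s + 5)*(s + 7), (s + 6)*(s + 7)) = s + 7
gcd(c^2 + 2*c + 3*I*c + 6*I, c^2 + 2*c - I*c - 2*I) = c + 2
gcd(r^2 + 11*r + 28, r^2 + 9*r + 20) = r + 4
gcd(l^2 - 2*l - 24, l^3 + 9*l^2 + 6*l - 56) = l + 4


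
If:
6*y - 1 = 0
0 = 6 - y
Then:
No Solution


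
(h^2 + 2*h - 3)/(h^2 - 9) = (h - 1)/(h - 3)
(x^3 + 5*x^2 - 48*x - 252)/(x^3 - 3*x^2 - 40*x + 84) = (x + 6)/(x - 2)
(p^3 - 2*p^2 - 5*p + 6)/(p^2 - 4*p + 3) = p + 2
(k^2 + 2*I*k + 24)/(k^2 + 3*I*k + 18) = (k - 4*I)/(k - 3*I)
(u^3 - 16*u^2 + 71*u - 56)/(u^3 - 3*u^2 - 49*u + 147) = (u^2 - 9*u + 8)/(u^2 + 4*u - 21)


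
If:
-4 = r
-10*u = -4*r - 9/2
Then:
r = -4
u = -23/20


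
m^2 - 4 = (m - 2)*(m + 2)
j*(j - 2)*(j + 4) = j^3 + 2*j^2 - 8*j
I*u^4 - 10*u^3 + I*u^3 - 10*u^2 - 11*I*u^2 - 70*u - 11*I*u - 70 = (u - 2*I)*(u + 5*I)*(u + 7*I)*(I*u + I)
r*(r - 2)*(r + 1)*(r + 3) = r^4 + 2*r^3 - 5*r^2 - 6*r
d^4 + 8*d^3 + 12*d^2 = d^2*(d + 2)*(d + 6)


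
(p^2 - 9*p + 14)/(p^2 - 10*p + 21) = (p - 2)/(p - 3)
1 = 1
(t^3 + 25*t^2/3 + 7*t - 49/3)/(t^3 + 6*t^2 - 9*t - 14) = (t^2 + 4*t/3 - 7/3)/(t^2 - t - 2)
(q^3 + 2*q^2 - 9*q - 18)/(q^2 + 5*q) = (q^3 + 2*q^2 - 9*q - 18)/(q*(q + 5))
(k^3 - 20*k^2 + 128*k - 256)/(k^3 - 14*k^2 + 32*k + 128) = (k - 4)/(k + 2)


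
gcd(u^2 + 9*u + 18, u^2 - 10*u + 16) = 1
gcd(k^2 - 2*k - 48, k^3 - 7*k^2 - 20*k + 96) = k - 8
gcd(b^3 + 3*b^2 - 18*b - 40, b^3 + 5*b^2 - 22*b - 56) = b^2 - 2*b - 8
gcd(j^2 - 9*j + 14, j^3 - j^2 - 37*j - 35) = j - 7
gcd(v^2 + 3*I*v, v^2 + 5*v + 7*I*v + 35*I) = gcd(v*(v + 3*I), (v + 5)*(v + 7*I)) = 1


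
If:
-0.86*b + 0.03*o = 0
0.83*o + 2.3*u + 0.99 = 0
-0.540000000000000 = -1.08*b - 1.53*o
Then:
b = 0.01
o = 0.34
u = -0.55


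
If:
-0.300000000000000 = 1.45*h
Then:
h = -0.21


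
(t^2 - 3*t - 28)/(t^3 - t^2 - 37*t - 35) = (t + 4)/(t^2 + 6*t + 5)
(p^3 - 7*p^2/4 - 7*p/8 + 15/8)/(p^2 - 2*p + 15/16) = 2*(2*p^2 - p - 3)/(4*p - 3)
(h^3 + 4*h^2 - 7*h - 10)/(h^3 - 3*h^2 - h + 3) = (h^2 + 3*h - 10)/(h^2 - 4*h + 3)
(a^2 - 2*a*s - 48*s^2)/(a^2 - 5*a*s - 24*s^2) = (a + 6*s)/(a + 3*s)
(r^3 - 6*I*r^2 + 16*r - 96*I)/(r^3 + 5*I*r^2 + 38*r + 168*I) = (r - 4*I)/(r + 7*I)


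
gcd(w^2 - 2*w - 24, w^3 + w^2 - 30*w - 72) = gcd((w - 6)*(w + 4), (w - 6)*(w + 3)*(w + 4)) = w^2 - 2*w - 24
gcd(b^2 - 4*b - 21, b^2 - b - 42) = b - 7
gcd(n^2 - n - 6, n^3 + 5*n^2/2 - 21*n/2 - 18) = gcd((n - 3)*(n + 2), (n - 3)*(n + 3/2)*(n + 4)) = n - 3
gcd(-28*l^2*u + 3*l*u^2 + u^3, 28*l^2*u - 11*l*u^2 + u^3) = -4*l*u + u^2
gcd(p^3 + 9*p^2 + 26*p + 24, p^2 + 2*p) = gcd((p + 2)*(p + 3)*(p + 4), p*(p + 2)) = p + 2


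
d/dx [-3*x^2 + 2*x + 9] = 2 - 6*x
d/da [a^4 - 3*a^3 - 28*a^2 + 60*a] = 4*a^3 - 9*a^2 - 56*a + 60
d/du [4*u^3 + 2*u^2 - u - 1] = 12*u^2 + 4*u - 1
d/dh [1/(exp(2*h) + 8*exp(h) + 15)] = 2*(-exp(h) - 4)*exp(h)/(exp(2*h) + 8*exp(h) + 15)^2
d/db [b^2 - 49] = 2*b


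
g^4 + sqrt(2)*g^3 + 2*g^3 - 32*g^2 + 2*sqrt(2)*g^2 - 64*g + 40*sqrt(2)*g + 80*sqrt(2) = (g + 2)*(g - 2*sqrt(2))^2*(g + 5*sqrt(2))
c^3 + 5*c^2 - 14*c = c*(c - 2)*(c + 7)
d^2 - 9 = (d - 3)*(d + 3)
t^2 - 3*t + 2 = (t - 2)*(t - 1)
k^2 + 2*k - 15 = (k - 3)*(k + 5)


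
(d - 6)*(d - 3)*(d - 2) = d^3 - 11*d^2 + 36*d - 36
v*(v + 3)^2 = v^3 + 6*v^2 + 9*v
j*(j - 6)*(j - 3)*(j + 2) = j^4 - 7*j^3 + 36*j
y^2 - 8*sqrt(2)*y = y*(y - 8*sqrt(2))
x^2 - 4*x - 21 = (x - 7)*(x + 3)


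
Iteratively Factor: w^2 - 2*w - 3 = (w - 3)*(w + 1)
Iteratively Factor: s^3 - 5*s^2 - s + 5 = (s - 5)*(s^2 - 1) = (s - 5)*(s - 1)*(s + 1)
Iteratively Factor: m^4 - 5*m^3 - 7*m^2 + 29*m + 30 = (m - 3)*(m^3 - 2*m^2 - 13*m - 10) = (m - 5)*(m - 3)*(m^2 + 3*m + 2) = (m - 5)*(m - 3)*(m + 2)*(m + 1)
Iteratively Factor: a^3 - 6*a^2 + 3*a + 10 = (a + 1)*(a^2 - 7*a + 10) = (a - 5)*(a + 1)*(a - 2)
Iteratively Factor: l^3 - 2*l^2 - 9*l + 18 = (l + 3)*(l^2 - 5*l + 6) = (l - 2)*(l + 3)*(l - 3)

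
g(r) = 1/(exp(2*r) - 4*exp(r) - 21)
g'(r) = (-2*exp(2*r) + 4*exp(r))/(exp(2*r) - 4*exp(r) - 21)^2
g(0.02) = -0.04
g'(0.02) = 0.00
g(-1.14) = -0.05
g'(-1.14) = 0.00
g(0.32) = -0.04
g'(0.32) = 0.00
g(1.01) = -0.04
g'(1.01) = -0.01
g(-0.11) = -0.04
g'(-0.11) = 0.00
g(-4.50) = -0.05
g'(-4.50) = 0.00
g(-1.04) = -0.04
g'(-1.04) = 0.00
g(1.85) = -0.17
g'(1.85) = -1.54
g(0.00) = -0.04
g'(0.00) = 0.00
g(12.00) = 0.00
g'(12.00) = 0.00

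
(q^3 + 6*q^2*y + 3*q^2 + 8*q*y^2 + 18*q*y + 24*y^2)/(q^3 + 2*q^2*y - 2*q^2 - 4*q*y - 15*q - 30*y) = (q + 4*y)/(q - 5)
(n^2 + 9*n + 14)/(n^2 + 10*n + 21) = (n + 2)/(n + 3)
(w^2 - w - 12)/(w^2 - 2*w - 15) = (w - 4)/(w - 5)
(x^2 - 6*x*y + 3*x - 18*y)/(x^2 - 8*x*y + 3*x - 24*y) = (x - 6*y)/(x - 8*y)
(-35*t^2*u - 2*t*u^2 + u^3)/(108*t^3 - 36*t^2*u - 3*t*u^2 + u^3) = u*(-35*t^2 - 2*t*u + u^2)/(108*t^3 - 36*t^2*u - 3*t*u^2 + u^3)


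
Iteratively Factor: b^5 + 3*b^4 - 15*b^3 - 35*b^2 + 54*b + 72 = (b + 4)*(b^4 - b^3 - 11*b^2 + 9*b + 18) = (b - 2)*(b + 4)*(b^3 + b^2 - 9*b - 9) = (b - 3)*(b - 2)*(b + 4)*(b^2 + 4*b + 3) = (b - 3)*(b - 2)*(b + 1)*(b + 4)*(b + 3)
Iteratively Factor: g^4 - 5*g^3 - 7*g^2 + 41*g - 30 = (g - 1)*(g^3 - 4*g^2 - 11*g + 30) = (g - 1)*(g + 3)*(g^2 - 7*g + 10) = (g - 5)*(g - 1)*(g + 3)*(g - 2)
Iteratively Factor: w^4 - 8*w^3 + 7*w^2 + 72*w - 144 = (w - 3)*(w^3 - 5*w^2 - 8*w + 48) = (w - 4)*(w - 3)*(w^2 - w - 12) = (w - 4)^2*(w - 3)*(w + 3)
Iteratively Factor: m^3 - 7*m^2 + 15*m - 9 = (m - 3)*(m^2 - 4*m + 3) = (m - 3)^2*(m - 1)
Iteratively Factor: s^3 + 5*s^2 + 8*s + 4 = (s + 1)*(s^2 + 4*s + 4) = (s + 1)*(s + 2)*(s + 2)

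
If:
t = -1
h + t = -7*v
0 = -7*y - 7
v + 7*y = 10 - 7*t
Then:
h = -167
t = -1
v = 24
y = -1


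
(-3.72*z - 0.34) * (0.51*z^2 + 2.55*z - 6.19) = -1.8972*z^3 - 9.6594*z^2 + 22.1598*z + 2.1046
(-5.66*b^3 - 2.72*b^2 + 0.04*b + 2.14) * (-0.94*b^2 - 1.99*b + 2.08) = 5.3204*b^5 + 13.8202*b^4 - 6.3976*b^3 - 7.7488*b^2 - 4.1754*b + 4.4512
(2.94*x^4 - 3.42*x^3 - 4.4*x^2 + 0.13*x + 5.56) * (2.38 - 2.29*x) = -6.7326*x^5 + 14.829*x^4 + 1.9364*x^3 - 10.7697*x^2 - 12.423*x + 13.2328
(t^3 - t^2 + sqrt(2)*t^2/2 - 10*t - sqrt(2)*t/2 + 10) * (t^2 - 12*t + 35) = t^5 - 13*t^4 + sqrt(2)*t^4/2 - 13*sqrt(2)*t^3/2 + 37*t^3 + 47*sqrt(2)*t^2/2 + 95*t^2 - 470*t - 35*sqrt(2)*t/2 + 350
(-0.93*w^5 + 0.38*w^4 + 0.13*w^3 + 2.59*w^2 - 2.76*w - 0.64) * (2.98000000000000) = -2.7714*w^5 + 1.1324*w^4 + 0.3874*w^3 + 7.7182*w^2 - 8.2248*w - 1.9072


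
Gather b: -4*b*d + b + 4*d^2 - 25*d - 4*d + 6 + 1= b*(1 - 4*d) + 4*d^2 - 29*d + 7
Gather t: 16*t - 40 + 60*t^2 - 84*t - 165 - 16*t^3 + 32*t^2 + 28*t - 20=-16*t^3 + 92*t^2 - 40*t - 225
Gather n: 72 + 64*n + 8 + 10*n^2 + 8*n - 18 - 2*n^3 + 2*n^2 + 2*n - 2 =-2*n^3 + 12*n^2 + 74*n + 60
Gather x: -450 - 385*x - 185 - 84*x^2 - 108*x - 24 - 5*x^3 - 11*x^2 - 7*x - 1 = -5*x^3 - 95*x^2 - 500*x - 660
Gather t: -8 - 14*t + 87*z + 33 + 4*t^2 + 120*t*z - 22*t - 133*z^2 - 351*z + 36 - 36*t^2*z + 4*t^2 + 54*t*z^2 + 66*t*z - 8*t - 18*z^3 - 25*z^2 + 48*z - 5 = t^2*(8 - 36*z) + t*(54*z^2 + 186*z - 44) - 18*z^3 - 158*z^2 - 216*z + 56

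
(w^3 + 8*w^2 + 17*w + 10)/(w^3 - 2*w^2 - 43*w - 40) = (w + 2)/(w - 8)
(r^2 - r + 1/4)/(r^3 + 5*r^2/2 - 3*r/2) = (r - 1/2)/(r*(r + 3))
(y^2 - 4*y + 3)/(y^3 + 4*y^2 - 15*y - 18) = (y - 1)/(y^2 + 7*y + 6)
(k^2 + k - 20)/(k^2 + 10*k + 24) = (k^2 + k - 20)/(k^2 + 10*k + 24)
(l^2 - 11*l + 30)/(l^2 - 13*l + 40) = (l - 6)/(l - 8)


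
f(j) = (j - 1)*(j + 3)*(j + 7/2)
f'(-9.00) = 148.00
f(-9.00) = -330.00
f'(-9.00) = 148.00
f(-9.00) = -330.00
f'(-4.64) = 17.55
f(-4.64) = -10.54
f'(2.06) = 39.39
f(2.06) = 29.82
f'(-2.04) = -5.96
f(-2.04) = -4.26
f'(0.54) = 10.81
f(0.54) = -6.58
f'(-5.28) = 29.56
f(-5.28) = -25.49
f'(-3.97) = 7.61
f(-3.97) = -2.27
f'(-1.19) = -4.84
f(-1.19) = -9.16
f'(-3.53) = 2.55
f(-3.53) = -0.07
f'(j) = (j - 1)*(j + 3) + (j - 1)*(j + 7/2) + (j + 3)*(j + 7/2) = 3*j^2 + 11*j + 4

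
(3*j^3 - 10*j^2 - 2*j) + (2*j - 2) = 3*j^3 - 10*j^2 - 2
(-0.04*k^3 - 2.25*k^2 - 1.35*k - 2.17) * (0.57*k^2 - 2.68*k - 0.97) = -0.0228*k^5 - 1.1753*k^4 + 5.2993*k^3 + 4.5636*k^2 + 7.1251*k + 2.1049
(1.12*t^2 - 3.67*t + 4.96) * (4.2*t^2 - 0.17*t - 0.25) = 4.704*t^4 - 15.6044*t^3 + 21.1759*t^2 + 0.0742999999999999*t - 1.24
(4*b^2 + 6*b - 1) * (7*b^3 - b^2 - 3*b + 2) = 28*b^5 + 38*b^4 - 25*b^3 - 9*b^2 + 15*b - 2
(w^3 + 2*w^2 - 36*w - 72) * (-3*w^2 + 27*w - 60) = -3*w^5 + 21*w^4 + 102*w^3 - 876*w^2 + 216*w + 4320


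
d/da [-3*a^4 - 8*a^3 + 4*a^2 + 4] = 4*a*(-3*a^2 - 6*a + 2)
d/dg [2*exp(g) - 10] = 2*exp(g)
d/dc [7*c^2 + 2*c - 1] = 14*c + 2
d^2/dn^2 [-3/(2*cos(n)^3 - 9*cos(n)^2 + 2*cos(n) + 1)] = 6*((-7*cos(n) + 36*cos(2*n) - 9*cos(3*n))*(2*cos(n)^3 - 9*cos(n)^2 + 2*cos(n) + 1)/4 - 4*(3*cos(n)^2 - 9*cos(n) + 1)^2*sin(n)^2)/(2*cos(n)^3 - 9*cos(n)^2 + 2*cos(n) + 1)^3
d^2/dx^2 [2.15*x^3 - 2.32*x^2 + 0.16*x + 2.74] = 12.9*x - 4.64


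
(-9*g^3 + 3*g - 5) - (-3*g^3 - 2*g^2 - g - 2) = -6*g^3 + 2*g^2 + 4*g - 3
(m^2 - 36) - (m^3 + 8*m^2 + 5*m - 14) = -m^3 - 7*m^2 - 5*m - 22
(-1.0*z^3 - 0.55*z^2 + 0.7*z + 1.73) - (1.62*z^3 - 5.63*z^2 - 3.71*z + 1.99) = -2.62*z^3 + 5.08*z^2 + 4.41*z - 0.26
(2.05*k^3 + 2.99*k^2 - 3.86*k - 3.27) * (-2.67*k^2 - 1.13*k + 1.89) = -5.4735*k^5 - 10.2998*k^4 + 10.802*k^3 + 18.7438*k^2 - 3.6003*k - 6.1803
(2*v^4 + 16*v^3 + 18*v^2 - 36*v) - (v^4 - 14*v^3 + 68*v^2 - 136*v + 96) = v^4 + 30*v^3 - 50*v^2 + 100*v - 96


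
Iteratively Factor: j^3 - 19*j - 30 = (j + 2)*(j^2 - 2*j - 15) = (j + 2)*(j + 3)*(j - 5)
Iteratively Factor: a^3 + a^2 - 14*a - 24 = (a + 3)*(a^2 - 2*a - 8) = (a - 4)*(a + 3)*(a + 2)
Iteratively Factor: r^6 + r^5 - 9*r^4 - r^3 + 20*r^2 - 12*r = (r - 1)*(r^5 + 2*r^4 - 7*r^3 - 8*r^2 + 12*r) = (r - 1)*(r + 3)*(r^4 - r^3 - 4*r^2 + 4*r) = (r - 1)*(r + 2)*(r + 3)*(r^3 - 3*r^2 + 2*r) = (r - 2)*(r - 1)*(r + 2)*(r + 3)*(r^2 - r) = r*(r - 2)*(r - 1)*(r + 2)*(r + 3)*(r - 1)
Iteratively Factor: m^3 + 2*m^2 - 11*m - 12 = (m + 4)*(m^2 - 2*m - 3) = (m + 1)*(m + 4)*(m - 3)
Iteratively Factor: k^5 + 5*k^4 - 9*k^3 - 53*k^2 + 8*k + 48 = (k + 4)*(k^4 + k^3 - 13*k^2 - k + 12) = (k + 4)^2*(k^3 - 3*k^2 - k + 3) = (k - 3)*(k + 4)^2*(k^2 - 1) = (k - 3)*(k + 1)*(k + 4)^2*(k - 1)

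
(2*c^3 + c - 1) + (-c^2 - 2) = 2*c^3 - c^2 + c - 3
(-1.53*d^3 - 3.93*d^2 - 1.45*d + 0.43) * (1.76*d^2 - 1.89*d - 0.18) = -2.6928*d^5 - 4.0251*d^4 + 5.1511*d^3 + 4.2047*d^2 - 0.5517*d - 0.0774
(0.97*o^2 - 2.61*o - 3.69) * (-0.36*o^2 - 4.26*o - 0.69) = -0.3492*o^4 - 3.1926*o^3 + 11.7777*o^2 + 17.5203*o + 2.5461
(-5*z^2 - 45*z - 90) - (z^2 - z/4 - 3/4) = -6*z^2 - 179*z/4 - 357/4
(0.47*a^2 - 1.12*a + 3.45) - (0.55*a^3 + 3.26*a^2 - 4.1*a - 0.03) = -0.55*a^3 - 2.79*a^2 + 2.98*a + 3.48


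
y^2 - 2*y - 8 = (y - 4)*(y + 2)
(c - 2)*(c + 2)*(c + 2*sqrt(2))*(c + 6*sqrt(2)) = c^4 + 8*sqrt(2)*c^3 + 20*c^2 - 32*sqrt(2)*c - 96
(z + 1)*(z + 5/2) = z^2 + 7*z/2 + 5/2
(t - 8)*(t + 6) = t^2 - 2*t - 48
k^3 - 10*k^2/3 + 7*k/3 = k*(k - 7/3)*(k - 1)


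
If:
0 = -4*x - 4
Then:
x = -1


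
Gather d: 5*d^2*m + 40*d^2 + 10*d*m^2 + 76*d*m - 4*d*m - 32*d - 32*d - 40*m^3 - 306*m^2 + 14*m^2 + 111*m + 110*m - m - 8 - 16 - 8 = d^2*(5*m + 40) + d*(10*m^2 + 72*m - 64) - 40*m^3 - 292*m^2 + 220*m - 32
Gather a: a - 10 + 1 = a - 9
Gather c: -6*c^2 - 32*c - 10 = -6*c^2 - 32*c - 10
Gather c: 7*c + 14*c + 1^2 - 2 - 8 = 21*c - 9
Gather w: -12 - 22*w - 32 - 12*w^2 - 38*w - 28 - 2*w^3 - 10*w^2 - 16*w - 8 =-2*w^3 - 22*w^2 - 76*w - 80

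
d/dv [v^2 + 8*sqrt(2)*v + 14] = 2*v + 8*sqrt(2)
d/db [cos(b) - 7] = -sin(b)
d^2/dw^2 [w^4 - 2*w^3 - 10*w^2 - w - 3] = 12*w^2 - 12*w - 20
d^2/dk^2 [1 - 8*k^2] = -16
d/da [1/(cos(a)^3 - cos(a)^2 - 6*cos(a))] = (3*sin(a) - 6*sin(a)/cos(a)^2 - 2*tan(a))/(sin(a)^2 + cos(a) + 5)^2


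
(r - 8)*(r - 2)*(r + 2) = r^3 - 8*r^2 - 4*r + 32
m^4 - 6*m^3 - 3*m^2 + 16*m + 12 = (m - 6)*(m - 2)*(m + 1)^2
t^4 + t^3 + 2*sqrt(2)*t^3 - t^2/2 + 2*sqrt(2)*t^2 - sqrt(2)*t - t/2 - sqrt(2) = (t + 1)*(t - sqrt(2)/2)*(t + sqrt(2)/2)*(t + 2*sqrt(2))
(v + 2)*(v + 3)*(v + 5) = v^3 + 10*v^2 + 31*v + 30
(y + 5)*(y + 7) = y^2 + 12*y + 35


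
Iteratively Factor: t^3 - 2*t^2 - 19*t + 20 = (t + 4)*(t^2 - 6*t + 5) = (t - 1)*(t + 4)*(t - 5)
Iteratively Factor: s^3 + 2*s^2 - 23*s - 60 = (s + 3)*(s^2 - s - 20) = (s - 5)*(s + 3)*(s + 4)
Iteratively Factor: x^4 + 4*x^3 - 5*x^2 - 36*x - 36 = (x + 2)*(x^3 + 2*x^2 - 9*x - 18) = (x + 2)*(x + 3)*(x^2 - x - 6) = (x - 3)*(x + 2)*(x + 3)*(x + 2)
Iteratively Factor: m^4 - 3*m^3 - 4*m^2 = (m - 4)*(m^3 + m^2) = m*(m - 4)*(m^2 + m) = m^2*(m - 4)*(m + 1)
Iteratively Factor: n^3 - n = (n)*(n^2 - 1) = n*(n + 1)*(n - 1)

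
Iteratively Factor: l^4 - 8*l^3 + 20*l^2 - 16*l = (l - 4)*(l^3 - 4*l^2 + 4*l) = l*(l - 4)*(l^2 - 4*l + 4) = l*(l - 4)*(l - 2)*(l - 2)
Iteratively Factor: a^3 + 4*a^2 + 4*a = (a + 2)*(a^2 + 2*a) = a*(a + 2)*(a + 2)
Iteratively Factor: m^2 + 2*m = (m)*(m + 2)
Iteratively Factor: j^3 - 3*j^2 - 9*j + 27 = (j - 3)*(j^2 - 9) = (j - 3)^2*(j + 3)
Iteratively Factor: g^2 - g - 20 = (g - 5)*(g + 4)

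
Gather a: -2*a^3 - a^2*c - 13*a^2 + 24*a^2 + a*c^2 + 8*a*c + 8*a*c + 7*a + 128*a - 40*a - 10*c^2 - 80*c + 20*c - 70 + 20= -2*a^3 + a^2*(11 - c) + a*(c^2 + 16*c + 95) - 10*c^2 - 60*c - 50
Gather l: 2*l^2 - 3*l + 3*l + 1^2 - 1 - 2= 2*l^2 - 2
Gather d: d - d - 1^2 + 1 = 0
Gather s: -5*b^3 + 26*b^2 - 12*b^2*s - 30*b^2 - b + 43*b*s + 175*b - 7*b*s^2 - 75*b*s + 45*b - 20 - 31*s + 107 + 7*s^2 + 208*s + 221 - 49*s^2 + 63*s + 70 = -5*b^3 - 4*b^2 + 219*b + s^2*(-7*b - 42) + s*(-12*b^2 - 32*b + 240) + 378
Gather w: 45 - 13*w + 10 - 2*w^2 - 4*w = -2*w^2 - 17*w + 55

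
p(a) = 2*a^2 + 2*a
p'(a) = 4*a + 2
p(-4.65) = 33.94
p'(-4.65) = -16.60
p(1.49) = 7.42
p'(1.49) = 7.96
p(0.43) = 1.23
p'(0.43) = 3.72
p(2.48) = 17.26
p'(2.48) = 11.92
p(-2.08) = 4.49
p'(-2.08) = -6.32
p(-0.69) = -0.43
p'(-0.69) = -0.76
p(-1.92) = 3.53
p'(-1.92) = -5.68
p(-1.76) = 2.68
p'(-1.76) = -5.04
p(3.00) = 24.00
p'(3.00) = 14.00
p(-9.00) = 144.00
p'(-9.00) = -34.00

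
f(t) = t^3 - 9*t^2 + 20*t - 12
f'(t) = 3*t^2 - 18*t + 20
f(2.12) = -0.52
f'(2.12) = -4.68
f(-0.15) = -15.21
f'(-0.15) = 22.77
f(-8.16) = -1317.81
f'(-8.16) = 366.64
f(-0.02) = -12.40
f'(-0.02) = 20.36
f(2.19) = -0.86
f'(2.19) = -5.03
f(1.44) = 1.12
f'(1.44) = 0.30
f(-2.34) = -120.89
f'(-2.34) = 78.55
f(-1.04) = -43.66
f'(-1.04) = 41.96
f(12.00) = 660.00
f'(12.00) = 236.00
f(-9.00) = -1650.00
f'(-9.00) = 425.00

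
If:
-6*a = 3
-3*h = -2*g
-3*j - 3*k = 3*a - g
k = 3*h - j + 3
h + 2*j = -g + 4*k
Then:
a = -1/2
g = -3/2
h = -1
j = 5/12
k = -5/12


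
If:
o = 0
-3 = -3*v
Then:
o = 0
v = 1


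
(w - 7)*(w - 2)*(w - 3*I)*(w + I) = w^4 - 9*w^3 - 2*I*w^3 + 17*w^2 + 18*I*w^2 - 27*w - 28*I*w + 42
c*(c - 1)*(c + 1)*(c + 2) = c^4 + 2*c^3 - c^2 - 2*c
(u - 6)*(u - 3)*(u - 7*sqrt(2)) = u^3 - 7*sqrt(2)*u^2 - 9*u^2 + 18*u + 63*sqrt(2)*u - 126*sqrt(2)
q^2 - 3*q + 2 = (q - 2)*(q - 1)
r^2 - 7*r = r*(r - 7)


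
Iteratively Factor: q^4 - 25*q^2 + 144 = (q - 4)*(q^3 + 4*q^2 - 9*q - 36) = (q - 4)*(q + 3)*(q^2 + q - 12) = (q - 4)*(q - 3)*(q + 3)*(q + 4)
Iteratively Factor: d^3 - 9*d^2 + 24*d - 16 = (d - 4)*(d^2 - 5*d + 4) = (d - 4)*(d - 1)*(d - 4)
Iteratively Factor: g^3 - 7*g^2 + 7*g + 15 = (g - 3)*(g^2 - 4*g - 5) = (g - 5)*(g - 3)*(g + 1)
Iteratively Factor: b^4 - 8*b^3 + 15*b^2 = (b)*(b^3 - 8*b^2 + 15*b) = b^2*(b^2 - 8*b + 15) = b^2*(b - 5)*(b - 3)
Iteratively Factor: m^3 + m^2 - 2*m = (m - 1)*(m^2 + 2*m) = (m - 1)*(m + 2)*(m)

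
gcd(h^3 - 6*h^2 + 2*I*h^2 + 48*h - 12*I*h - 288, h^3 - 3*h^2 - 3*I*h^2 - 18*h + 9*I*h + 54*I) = h - 6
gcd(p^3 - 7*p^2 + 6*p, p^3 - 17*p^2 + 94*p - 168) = p - 6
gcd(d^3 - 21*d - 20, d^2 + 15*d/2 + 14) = d + 4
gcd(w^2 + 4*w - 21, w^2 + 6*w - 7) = w + 7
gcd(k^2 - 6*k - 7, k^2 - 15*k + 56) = k - 7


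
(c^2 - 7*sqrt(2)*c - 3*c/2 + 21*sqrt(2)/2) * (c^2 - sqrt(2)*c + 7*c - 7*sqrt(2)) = c^4 - 8*sqrt(2)*c^3 + 11*c^3/2 - 44*sqrt(2)*c^2 + 7*c^2/2 + 77*c + 84*sqrt(2)*c - 147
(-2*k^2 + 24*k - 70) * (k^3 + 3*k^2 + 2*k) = -2*k^5 + 18*k^4 - 2*k^3 - 162*k^2 - 140*k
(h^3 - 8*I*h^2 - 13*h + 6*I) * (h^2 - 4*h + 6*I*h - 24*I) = h^5 - 4*h^4 - 2*I*h^4 + 35*h^3 + 8*I*h^3 - 140*h^2 - 72*I*h^2 - 36*h + 288*I*h + 144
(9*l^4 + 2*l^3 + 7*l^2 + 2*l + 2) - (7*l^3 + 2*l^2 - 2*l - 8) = 9*l^4 - 5*l^3 + 5*l^2 + 4*l + 10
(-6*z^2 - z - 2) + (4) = -6*z^2 - z + 2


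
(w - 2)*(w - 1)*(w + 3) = w^3 - 7*w + 6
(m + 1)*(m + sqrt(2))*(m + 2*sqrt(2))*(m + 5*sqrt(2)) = m^4 + m^3 + 8*sqrt(2)*m^3 + 8*sqrt(2)*m^2 + 34*m^2 + 20*sqrt(2)*m + 34*m + 20*sqrt(2)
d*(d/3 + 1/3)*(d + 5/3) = d^3/3 + 8*d^2/9 + 5*d/9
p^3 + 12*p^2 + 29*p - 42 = (p - 1)*(p + 6)*(p + 7)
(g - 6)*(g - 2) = g^2 - 8*g + 12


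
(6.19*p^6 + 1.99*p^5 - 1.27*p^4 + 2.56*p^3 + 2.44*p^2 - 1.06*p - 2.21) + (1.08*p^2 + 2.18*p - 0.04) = 6.19*p^6 + 1.99*p^5 - 1.27*p^4 + 2.56*p^3 + 3.52*p^2 + 1.12*p - 2.25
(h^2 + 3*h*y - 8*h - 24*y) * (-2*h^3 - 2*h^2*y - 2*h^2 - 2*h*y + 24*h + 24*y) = -2*h^5 - 8*h^4*y + 14*h^4 - 6*h^3*y^2 + 56*h^3*y + 40*h^3 + 42*h^2*y^2 + 160*h^2*y - 192*h^2 + 120*h*y^2 - 768*h*y - 576*y^2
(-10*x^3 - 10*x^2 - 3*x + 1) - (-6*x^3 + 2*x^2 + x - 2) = -4*x^3 - 12*x^2 - 4*x + 3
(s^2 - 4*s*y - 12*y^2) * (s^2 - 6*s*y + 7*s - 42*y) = s^4 - 10*s^3*y + 7*s^3 + 12*s^2*y^2 - 70*s^2*y + 72*s*y^3 + 84*s*y^2 + 504*y^3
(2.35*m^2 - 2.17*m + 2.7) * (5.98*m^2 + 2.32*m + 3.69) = 14.053*m^4 - 7.5246*m^3 + 19.7831*m^2 - 1.7433*m + 9.963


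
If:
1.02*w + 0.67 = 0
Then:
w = -0.66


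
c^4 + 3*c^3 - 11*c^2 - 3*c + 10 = (c - 2)*(c - 1)*(c + 1)*(c + 5)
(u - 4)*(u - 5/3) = u^2 - 17*u/3 + 20/3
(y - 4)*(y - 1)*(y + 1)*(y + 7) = y^4 + 3*y^3 - 29*y^2 - 3*y + 28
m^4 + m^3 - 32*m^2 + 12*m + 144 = (m - 4)*(m - 3)*(m + 2)*(m + 6)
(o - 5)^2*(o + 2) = o^3 - 8*o^2 + 5*o + 50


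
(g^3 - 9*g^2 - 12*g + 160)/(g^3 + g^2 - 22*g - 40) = (g - 8)/(g + 2)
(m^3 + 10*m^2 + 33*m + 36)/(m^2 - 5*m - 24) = (m^2 + 7*m + 12)/(m - 8)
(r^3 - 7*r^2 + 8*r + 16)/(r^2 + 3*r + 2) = (r^2 - 8*r + 16)/(r + 2)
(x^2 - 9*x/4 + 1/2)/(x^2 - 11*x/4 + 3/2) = (4*x - 1)/(4*x - 3)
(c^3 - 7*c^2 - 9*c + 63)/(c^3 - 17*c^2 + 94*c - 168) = (c^2 - 9)/(c^2 - 10*c + 24)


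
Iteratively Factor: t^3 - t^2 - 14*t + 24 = (t - 2)*(t^2 + t - 12) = (t - 3)*(t - 2)*(t + 4)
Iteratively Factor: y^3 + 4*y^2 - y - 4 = (y + 1)*(y^2 + 3*y - 4) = (y - 1)*(y + 1)*(y + 4)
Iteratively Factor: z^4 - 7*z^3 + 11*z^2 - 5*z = (z - 5)*(z^3 - 2*z^2 + z) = z*(z - 5)*(z^2 - 2*z + 1) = z*(z - 5)*(z - 1)*(z - 1)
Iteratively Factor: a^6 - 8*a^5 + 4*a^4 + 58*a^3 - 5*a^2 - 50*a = (a - 5)*(a^5 - 3*a^4 - 11*a^3 + 3*a^2 + 10*a) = (a - 5)*(a - 1)*(a^4 - 2*a^3 - 13*a^2 - 10*a) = (a - 5)^2*(a - 1)*(a^3 + 3*a^2 + 2*a) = a*(a - 5)^2*(a - 1)*(a^2 + 3*a + 2) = a*(a - 5)^2*(a - 1)*(a + 2)*(a + 1)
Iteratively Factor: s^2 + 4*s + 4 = (s + 2)*(s + 2)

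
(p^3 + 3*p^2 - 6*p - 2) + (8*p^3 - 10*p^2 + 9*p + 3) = 9*p^3 - 7*p^2 + 3*p + 1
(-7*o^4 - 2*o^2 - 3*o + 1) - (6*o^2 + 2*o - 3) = -7*o^4 - 8*o^2 - 5*o + 4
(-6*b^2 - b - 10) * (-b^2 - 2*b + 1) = 6*b^4 + 13*b^3 + 6*b^2 + 19*b - 10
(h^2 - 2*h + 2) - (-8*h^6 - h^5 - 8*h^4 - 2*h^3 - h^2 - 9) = 8*h^6 + h^5 + 8*h^4 + 2*h^3 + 2*h^2 - 2*h + 11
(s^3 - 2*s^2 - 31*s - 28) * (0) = 0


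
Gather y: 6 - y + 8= 14 - y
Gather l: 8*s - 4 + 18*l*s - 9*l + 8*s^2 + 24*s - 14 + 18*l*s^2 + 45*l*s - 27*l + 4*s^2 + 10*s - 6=l*(18*s^2 + 63*s - 36) + 12*s^2 + 42*s - 24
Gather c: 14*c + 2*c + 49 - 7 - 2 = 16*c + 40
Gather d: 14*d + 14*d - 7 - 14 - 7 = 28*d - 28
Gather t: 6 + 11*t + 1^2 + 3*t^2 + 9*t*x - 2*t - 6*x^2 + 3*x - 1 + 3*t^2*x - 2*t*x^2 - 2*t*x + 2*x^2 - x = t^2*(3*x + 3) + t*(-2*x^2 + 7*x + 9) - 4*x^2 + 2*x + 6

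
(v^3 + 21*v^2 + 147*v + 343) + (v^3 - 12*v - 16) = 2*v^3 + 21*v^2 + 135*v + 327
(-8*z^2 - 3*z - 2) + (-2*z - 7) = -8*z^2 - 5*z - 9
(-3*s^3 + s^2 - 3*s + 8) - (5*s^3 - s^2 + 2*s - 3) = -8*s^3 + 2*s^2 - 5*s + 11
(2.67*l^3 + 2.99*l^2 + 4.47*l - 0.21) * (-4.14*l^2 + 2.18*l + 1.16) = -11.0538*l^5 - 6.558*l^4 - 8.8904*l^3 + 14.0824*l^2 + 4.7274*l - 0.2436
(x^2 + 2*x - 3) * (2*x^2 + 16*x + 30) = 2*x^4 + 20*x^3 + 56*x^2 + 12*x - 90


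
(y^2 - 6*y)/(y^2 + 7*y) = (y - 6)/(y + 7)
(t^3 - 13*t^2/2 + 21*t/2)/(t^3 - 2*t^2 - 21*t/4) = 2*(t - 3)/(2*t + 3)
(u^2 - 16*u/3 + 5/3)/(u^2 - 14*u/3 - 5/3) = (3*u - 1)/(3*u + 1)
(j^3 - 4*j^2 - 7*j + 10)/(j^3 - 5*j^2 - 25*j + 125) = (j^2 + j - 2)/(j^2 - 25)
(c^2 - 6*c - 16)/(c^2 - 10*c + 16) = (c + 2)/(c - 2)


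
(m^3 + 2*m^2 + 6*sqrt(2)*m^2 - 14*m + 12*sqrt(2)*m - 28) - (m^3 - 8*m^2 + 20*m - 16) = 6*sqrt(2)*m^2 + 10*m^2 - 34*m + 12*sqrt(2)*m - 12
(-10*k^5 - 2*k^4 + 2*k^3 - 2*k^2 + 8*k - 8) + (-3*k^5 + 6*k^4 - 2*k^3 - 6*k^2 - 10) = -13*k^5 + 4*k^4 - 8*k^2 + 8*k - 18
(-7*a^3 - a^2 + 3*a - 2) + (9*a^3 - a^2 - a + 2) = 2*a^3 - 2*a^2 + 2*a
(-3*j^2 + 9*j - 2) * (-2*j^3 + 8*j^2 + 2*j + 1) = 6*j^5 - 42*j^4 + 70*j^3 - j^2 + 5*j - 2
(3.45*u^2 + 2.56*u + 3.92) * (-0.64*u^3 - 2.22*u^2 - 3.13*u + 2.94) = -2.208*u^5 - 9.2974*u^4 - 18.9905*u^3 - 6.5722*u^2 - 4.7432*u + 11.5248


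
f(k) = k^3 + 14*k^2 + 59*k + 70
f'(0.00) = 59.00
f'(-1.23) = 29.10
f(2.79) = 365.31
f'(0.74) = 81.36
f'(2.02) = 127.80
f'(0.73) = 81.04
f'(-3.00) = 2.00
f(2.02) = 254.55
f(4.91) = 815.57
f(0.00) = 70.00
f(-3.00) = -8.00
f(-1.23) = 16.75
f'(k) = 3*k^2 + 28*k + 59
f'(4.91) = 268.80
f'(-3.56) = -2.66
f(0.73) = 120.92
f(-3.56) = -7.73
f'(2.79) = 160.47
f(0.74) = 121.73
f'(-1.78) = 18.67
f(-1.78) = 3.70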